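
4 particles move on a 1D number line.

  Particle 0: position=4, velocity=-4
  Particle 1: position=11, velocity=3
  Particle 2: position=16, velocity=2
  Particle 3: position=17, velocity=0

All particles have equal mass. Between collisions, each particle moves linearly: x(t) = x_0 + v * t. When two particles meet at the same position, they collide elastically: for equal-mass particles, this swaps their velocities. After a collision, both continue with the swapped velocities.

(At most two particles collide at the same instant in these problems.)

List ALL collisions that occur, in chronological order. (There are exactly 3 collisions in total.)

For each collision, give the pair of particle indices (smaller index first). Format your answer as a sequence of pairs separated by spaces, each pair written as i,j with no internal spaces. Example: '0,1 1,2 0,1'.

Collision at t=1/2: particles 2 and 3 swap velocities; positions: p0=2 p1=25/2 p2=17 p3=17; velocities now: v0=-4 v1=3 v2=0 v3=2
Collision at t=2: particles 1 and 2 swap velocities; positions: p0=-4 p1=17 p2=17 p3=20; velocities now: v0=-4 v1=0 v2=3 v3=2
Collision at t=5: particles 2 and 3 swap velocities; positions: p0=-16 p1=17 p2=26 p3=26; velocities now: v0=-4 v1=0 v2=2 v3=3

Answer: 2,3 1,2 2,3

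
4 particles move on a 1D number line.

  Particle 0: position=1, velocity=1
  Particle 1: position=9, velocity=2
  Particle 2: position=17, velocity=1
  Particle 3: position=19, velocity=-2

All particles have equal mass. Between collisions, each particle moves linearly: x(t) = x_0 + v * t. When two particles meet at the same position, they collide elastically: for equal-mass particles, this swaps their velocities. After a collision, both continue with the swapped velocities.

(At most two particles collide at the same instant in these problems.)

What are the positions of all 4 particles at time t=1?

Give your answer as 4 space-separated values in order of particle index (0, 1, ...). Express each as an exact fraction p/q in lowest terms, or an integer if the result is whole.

Answer: 2 11 17 18

Derivation:
Collision at t=2/3: particles 2 and 3 swap velocities; positions: p0=5/3 p1=31/3 p2=53/3 p3=53/3; velocities now: v0=1 v1=2 v2=-2 v3=1
Advance to t=1 (no further collisions before then); velocities: v0=1 v1=2 v2=-2 v3=1; positions = 2 11 17 18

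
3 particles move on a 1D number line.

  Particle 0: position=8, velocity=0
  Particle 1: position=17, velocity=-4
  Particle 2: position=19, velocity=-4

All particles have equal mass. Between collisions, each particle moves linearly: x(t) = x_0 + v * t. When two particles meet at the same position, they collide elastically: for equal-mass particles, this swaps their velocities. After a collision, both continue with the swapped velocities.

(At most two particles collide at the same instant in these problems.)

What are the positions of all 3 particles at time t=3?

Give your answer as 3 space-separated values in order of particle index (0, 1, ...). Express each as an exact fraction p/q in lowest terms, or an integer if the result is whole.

Collision at t=9/4: particles 0 and 1 swap velocities; positions: p0=8 p1=8 p2=10; velocities now: v0=-4 v1=0 v2=-4
Collision at t=11/4: particles 1 and 2 swap velocities; positions: p0=6 p1=8 p2=8; velocities now: v0=-4 v1=-4 v2=0
Advance to t=3 (no further collisions before then); velocities: v0=-4 v1=-4 v2=0; positions = 5 7 8

Answer: 5 7 8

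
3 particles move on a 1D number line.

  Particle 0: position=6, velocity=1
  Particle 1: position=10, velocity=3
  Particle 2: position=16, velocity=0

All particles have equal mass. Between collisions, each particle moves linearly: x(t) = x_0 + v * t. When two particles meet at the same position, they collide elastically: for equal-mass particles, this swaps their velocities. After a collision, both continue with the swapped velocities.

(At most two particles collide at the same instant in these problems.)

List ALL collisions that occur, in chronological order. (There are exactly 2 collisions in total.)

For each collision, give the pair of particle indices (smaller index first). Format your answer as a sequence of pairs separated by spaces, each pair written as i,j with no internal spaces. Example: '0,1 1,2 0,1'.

Collision at t=2: particles 1 and 2 swap velocities; positions: p0=8 p1=16 p2=16; velocities now: v0=1 v1=0 v2=3
Collision at t=10: particles 0 and 1 swap velocities; positions: p0=16 p1=16 p2=40; velocities now: v0=0 v1=1 v2=3

Answer: 1,2 0,1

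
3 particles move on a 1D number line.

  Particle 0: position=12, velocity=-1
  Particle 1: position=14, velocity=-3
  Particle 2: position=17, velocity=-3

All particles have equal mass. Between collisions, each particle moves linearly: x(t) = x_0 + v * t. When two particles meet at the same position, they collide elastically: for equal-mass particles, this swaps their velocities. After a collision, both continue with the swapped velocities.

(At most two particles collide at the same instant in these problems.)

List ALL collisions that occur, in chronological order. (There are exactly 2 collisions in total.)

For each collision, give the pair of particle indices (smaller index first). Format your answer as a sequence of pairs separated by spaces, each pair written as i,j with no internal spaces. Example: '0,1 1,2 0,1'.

Collision at t=1: particles 0 and 1 swap velocities; positions: p0=11 p1=11 p2=14; velocities now: v0=-3 v1=-1 v2=-3
Collision at t=5/2: particles 1 and 2 swap velocities; positions: p0=13/2 p1=19/2 p2=19/2; velocities now: v0=-3 v1=-3 v2=-1

Answer: 0,1 1,2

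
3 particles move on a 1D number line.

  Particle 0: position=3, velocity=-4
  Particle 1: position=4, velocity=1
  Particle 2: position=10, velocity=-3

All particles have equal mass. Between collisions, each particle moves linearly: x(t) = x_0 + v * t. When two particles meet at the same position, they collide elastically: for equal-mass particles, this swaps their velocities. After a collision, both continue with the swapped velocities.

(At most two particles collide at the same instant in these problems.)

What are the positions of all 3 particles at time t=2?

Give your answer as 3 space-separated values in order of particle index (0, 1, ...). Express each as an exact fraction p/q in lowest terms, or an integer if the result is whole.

Answer: -5 4 6

Derivation:
Collision at t=3/2: particles 1 and 2 swap velocities; positions: p0=-3 p1=11/2 p2=11/2; velocities now: v0=-4 v1=-3 v2=1
Advance to t=2 (no further collisions before then); velocities: v0=-4 v1=-3 v2=1; positions = -5 4 6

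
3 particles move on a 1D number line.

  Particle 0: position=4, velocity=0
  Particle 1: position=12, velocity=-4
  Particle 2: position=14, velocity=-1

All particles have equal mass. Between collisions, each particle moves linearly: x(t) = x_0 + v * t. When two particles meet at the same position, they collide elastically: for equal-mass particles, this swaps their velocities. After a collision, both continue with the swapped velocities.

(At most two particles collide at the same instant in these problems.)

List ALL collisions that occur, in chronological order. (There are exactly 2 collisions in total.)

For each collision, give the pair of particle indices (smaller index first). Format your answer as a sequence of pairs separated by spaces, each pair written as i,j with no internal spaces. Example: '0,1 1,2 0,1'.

Answer: 0,1 1,2

Derivation:
Collision at t=2: particles 0 and 1 swap velocities; positions: p0=4 p1=4 p2=12; velocities now: v0=-4 v1=0 v2=-1
Collision at t=10: particles 1 and 2 swap velocities; positions: p0=-28 p1=4 p2=4; velocities now: v0=-4 v1=-1 v2=0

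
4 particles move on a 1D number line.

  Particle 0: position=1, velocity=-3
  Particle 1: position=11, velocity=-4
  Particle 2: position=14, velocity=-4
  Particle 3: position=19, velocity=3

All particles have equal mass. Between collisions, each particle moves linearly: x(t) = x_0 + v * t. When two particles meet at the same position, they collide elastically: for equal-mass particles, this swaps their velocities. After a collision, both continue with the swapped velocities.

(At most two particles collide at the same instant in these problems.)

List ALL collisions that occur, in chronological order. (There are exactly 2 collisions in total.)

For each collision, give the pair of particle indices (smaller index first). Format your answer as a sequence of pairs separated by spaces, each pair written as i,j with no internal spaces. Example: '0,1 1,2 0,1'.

Collision at t=10: particles 0 and 1 swap velocities; positions: p0=-29 p1=-29 p2=-26 p3=49; velocities now: v0=-4 v1=-3 v2=-4 v3=3
Collision at t=13: particles 1 and 2 swap velocities; positions: p0=-41 p1=-38 p2=-38 p3=58; velocities now: v0=-4 v1=-4 v2=-3 v3=3

Answer: 0,1 1,2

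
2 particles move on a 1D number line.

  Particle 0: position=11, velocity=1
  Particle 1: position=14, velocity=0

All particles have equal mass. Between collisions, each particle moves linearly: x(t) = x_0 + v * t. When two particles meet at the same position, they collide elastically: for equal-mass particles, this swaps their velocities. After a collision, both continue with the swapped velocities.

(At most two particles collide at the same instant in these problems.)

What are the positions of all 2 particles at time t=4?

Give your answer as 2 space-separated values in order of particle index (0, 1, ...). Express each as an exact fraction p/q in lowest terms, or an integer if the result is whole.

Collision at t=3: particles 0 and 1 swap velocities; positions: p0=14 p1=14; velocities now: v0=0 v1=1
Advance to t=4 (no further collisions before then); velocities: v0=0 v1=1; positions = 14 15

Answer: 14 15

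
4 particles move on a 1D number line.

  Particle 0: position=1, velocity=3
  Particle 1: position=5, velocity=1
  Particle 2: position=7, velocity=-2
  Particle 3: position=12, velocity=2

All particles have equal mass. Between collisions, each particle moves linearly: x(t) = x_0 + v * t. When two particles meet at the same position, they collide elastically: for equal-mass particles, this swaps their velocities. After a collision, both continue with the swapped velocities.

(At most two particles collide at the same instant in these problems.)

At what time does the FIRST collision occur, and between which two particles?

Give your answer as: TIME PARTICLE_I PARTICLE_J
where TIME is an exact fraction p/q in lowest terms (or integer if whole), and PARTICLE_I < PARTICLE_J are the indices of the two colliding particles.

Answer: 2/3 1 2

Derivation:
Pair (0,1): pos 1,5 vel 3,1 -> gap=4, closing at 2/unit, collide at t=2
Pair (1,2): pos 5,7 vel 1,-2 -> gap=2, closing at 3/unit, collide at t=2/3
Pair (2,3): pos 7,12 vel -2,2 -> not approaching (rel speed -4 <= 0)
Earliest collision: t=2/3 between 1 and 2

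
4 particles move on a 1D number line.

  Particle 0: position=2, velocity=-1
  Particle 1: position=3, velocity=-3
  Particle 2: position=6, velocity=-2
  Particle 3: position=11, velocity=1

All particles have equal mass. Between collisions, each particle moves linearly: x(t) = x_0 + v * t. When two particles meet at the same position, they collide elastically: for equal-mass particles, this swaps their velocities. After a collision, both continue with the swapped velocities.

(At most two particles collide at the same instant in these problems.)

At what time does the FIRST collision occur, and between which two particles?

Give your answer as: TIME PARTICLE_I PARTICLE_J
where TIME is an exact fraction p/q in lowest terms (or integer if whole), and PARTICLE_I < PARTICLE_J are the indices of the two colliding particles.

Answer: 1/2 0 1

Derivation:
Pair (0,1): pos 2,3 vel -1,-3 -> gap=1, closing at 2/unit, collide at t=1/2
Pair (1,2): pos 3,6 vel -3,-2 -> not approaching (rel speed -1 <= 0)
Pair (2,3): pos 6,11 vel -2,1 -> not approaching (rel speed -3 <= 0)
Earliest collision: t=1/2 between 0 and 1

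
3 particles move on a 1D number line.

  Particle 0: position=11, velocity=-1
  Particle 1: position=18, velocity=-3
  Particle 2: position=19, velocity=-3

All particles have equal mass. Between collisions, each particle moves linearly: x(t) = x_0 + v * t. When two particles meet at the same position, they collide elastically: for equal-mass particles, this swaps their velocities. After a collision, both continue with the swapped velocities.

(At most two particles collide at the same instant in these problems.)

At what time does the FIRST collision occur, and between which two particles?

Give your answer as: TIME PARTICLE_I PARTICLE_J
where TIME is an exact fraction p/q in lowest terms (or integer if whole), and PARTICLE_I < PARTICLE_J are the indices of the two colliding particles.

Pair (0,1): pos 11,18 vel -1,-3 -> gap=7, closing at 2/unit, collide at t=7/2
Pair (1,2): pos 18,19 vel -3,-3 -> not approaching (rel speed 0 <= 0)
Earliest collision: t=7/2 between 0 and 1

Answer: 7/2 0 1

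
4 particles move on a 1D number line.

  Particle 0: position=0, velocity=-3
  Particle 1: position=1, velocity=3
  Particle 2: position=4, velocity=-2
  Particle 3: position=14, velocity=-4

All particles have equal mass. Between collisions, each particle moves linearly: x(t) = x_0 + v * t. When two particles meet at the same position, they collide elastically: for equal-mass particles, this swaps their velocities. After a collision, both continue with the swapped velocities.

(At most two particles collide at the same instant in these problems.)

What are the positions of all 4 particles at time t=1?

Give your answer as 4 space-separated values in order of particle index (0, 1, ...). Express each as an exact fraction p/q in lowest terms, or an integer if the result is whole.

Collision at t=3/5: particles 1 and 2 swap velocities; positions: p0=-9/5 p1=14/5 p2=14/5 p3=58/5; velocities now: v0=-3 v1=-2 v2=3 v3=-4
Advance to t=1 (no further collisions before then); velocities: v0=-3 v1=-2 v2=3 v3=-4; positions = -3 2 4 10

Answer: -3 2 4 10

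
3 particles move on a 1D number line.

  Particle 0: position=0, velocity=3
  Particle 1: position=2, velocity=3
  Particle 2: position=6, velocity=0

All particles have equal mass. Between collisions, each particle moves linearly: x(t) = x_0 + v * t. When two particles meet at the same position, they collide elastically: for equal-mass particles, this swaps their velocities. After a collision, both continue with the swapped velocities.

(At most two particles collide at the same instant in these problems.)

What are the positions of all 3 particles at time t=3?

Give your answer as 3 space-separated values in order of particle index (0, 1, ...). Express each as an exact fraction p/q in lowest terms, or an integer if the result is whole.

Answer: 6 9 11

Derivation:
Collision at t=4/3: particles 1 and 2 swap velocities; positions: p0=4 p1=6 p2=6; velocities now: v0=3 v1=0 v2=3
Collision at t=2: particles 0 and 1 swap velocities; positions: p0=6 p1=6 p2=8; velocities now: v0=0 v1=3 v2=3
Advance to t=3 (no further collisions before then); velocities: v0=0 v1=3 v2=3; positions = 6 9 11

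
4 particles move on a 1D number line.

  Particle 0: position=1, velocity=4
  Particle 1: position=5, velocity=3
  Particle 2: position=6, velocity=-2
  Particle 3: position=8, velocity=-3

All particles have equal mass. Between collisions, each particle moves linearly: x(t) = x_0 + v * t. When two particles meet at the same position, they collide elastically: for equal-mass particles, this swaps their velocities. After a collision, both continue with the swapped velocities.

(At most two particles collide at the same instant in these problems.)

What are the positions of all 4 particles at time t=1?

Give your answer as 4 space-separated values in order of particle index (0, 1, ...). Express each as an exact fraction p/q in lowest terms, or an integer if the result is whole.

Answer: 4 5 5 8

Derivation:
Collision at t=1/5: particles 1 and 2 swap velocities; positions: p0=9/5 p1=28/5 p2=28/5 p3=37/5; velocities now: v0=4 v1=-2 v2=3 v3=-3
Collision at t=1/2: particles 2 and 3 swap velocities; positions: p0=3 p1=5 p2=13/2 p3=13/2; velocities now: v0=4 v1=-2 v2=-3 v3=3
Collision at t=5/6: particles 0 and 1 swap velocities; positions: p0=13/3 p1=13/3 p2=11/2 p3=15/2; velocities now: v0=-2 v1=4 v2=-3 v3=3
Collision at t=1: particles 1 and 2 swap velocities; positions: p0=4 p1=5 p2=5 p3=8; velocities now: v0=-2 v1=-3 v2=4 v3=3
Advance to t=1 (no further collisions before then); velocities: v0=-2 v1=-3 v2=4 v3=3; positions = 4 5 5 8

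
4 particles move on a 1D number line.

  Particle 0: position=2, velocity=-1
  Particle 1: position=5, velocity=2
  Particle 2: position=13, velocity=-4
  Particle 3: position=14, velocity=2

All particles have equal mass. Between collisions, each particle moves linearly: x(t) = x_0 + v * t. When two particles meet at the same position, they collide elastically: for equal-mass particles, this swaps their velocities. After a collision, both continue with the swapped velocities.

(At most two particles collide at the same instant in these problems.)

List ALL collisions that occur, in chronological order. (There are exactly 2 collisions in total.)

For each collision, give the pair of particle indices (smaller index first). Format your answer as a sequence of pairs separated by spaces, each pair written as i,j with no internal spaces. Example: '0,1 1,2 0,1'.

Answer: 1,2 0,1

Derivation:
Collision at t=4/3: particles 1 and 2 swap velocities; positions: p0=2/3 p1=23/3 p2=23/3 p3=50/3; velocities now: v0=-1 v1=-4 v2=2 v3=2
Collision at t=11/3: particles 0 and 1 swap velocities; positions: p0=-5/3 p1=-5/3 p2=37/3 p3=64/3; velocities now: v0=-4 v1=-1 v2=2 v3=2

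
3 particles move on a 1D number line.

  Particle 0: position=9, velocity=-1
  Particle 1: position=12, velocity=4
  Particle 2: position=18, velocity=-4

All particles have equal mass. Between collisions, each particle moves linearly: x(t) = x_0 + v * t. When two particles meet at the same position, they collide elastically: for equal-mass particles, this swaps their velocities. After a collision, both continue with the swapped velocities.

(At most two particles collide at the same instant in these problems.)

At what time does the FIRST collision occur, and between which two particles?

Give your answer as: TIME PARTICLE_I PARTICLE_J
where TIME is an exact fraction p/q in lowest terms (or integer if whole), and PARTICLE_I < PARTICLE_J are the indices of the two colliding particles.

Answer: 3/4 1 2

Derivation:
Pair (0,1): pos 9,12 vel -1,4 -> not approaching (rel speed -5 <= 0)
Pair (1,2): pos 12,18 vel 4,-4 -> gap=6, closing at 8/unit, collide at t=3/4
Earliest collision: t=3/4 between 1 and 2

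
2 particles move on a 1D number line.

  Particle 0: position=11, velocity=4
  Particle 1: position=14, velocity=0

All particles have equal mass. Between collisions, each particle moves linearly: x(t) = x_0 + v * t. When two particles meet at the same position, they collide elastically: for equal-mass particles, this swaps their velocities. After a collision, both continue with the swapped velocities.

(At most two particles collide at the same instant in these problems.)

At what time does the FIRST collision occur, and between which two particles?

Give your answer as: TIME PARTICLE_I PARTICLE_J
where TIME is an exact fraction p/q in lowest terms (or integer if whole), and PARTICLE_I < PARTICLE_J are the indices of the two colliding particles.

Pair (0,1): pos 11,14 vel 4,0 -> gap=3, closing at 4/unit, collide at t=3/4
Earliest collision: t=3/4 between 0 and 1

Answer: 3/4 0 1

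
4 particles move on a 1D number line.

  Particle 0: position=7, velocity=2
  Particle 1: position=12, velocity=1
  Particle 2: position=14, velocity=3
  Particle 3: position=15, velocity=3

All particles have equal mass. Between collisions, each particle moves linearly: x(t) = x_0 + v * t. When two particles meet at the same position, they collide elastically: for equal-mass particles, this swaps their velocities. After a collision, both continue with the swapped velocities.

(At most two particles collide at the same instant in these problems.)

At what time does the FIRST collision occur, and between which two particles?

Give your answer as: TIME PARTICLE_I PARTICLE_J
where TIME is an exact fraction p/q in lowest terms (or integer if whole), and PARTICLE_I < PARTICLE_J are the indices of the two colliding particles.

Pair (0,1): pos 7,12 vel 2,1 -> gap=5, closing at 1/unit, collide at t=5
Pair (1,2): pos 12,14 vel 1,3 -> not approaching (rel speed -2 <= 0)
Pair (2,3): pos 14,15 vel 3,3 -> not approaching (rel speed 0 <= 0)
Earliest collision: t=5 between 0 and 1

Answer: 5 0 1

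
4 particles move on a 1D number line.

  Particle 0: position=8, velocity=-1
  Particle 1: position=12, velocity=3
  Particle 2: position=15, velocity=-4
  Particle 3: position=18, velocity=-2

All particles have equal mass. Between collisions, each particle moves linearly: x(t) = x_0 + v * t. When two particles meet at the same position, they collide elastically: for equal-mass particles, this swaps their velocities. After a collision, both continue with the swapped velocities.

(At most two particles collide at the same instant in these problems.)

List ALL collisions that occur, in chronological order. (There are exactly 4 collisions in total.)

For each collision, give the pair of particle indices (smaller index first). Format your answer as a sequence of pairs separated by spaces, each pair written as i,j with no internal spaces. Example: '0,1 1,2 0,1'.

Collision at t=3/7: particles 1 and 2 swap velocities; positions: p0=53/7 p1=93/7 p2=93/7 p3=120/7; velocities now: v0=-1 v1=-4 v2=3 v3=-2
Collision at t=6/5: particles 2 and 3 swap velocities; positions: p0=34/5 p1=51/5 p2=78/5 p3=78/5; velocities now: v0=-1 v1=-4 v2=-2 v3=3
Collision at t=7/3: particles 0 and 1 swap velocities; positions: p0=17/3 p1=17/3 p2=40/3 p3=19; velocities now: v0=-4 v1=-1 v2=-2 v3=3
Collision at t=10: particles 1 and 2 swap velocities; positions: p0=-25 p1=-2 p2=-2 p3=42; velocities now: v0=-4 v1=-2 v2=-1 v3=3

Answer: 1,2 2,3 0,1 1,2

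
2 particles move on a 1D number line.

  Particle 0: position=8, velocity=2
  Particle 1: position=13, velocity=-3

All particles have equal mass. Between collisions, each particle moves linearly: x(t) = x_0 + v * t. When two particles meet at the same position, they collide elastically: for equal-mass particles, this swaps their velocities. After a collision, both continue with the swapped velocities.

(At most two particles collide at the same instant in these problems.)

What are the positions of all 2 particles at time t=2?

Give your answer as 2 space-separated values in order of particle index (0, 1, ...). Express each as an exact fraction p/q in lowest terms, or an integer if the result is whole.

Answer: 7 12

Derivation:
Collision at t=1: particles 0 and 1 swap velocities; positions: p0=10 p1=10; velocities now: v0=-3 v1=2
Advance to t=2 (no further collisions before then); velocities: v0=-3 v1=2; positions = 7 12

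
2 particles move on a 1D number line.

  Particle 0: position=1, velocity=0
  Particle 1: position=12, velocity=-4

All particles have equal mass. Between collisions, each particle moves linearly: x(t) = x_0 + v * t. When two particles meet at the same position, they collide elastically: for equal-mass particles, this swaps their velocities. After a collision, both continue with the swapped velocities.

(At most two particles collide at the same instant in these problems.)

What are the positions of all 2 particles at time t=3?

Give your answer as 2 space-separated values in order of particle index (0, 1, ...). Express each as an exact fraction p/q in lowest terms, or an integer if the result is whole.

Answer: 0 1

Derivation:
Collision at t=11/4: particles 0 and 1 swap velocities; positions: p0=1 p1=1; velocities now: v0=-4 v1=0
Advance to t=3 (no further collisions before then); velocities: v0=-4 v1=0; positions = 0 1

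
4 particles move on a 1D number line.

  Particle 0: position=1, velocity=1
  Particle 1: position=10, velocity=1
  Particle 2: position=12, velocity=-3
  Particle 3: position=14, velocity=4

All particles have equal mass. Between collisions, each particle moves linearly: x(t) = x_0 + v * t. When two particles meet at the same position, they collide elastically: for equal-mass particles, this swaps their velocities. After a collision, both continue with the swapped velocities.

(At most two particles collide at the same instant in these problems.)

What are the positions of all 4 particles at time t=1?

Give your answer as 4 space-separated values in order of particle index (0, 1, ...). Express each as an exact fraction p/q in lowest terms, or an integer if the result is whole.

Collision at t=1/2: particles 1 and 2 swap velocities; positions: p0=3/2 p1=21/2 p2=21/2 p3=16; velocities now: v0=1 v1=-3 v2=1 v3=4
Advance to t=1 (no further collisions before then); velocities: v0=1 v1=-3 v2=1 v3=4; positions = 2 9 11 18

Answer: 2 9 11 18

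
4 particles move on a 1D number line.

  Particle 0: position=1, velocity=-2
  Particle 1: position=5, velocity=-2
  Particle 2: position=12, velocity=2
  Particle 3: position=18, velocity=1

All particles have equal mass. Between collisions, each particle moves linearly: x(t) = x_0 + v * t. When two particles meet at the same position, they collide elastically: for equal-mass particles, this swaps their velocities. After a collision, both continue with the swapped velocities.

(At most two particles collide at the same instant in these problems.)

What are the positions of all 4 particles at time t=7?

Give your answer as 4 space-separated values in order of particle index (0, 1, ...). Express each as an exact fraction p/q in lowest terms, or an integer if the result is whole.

Collision at t=6: particles 2 and 3 swap velocities; positions: p0=-11 p1=-7 p2=24 p3=24; velocities now: v0=-2 v1=-2 v2=1 v3=2
Advance to t=7 (no further collisions before then); velocities: v0=-2 v1=-2 v2=1 v3=2; positions = -13 -9 25 26

Answer: -13 -9 25 26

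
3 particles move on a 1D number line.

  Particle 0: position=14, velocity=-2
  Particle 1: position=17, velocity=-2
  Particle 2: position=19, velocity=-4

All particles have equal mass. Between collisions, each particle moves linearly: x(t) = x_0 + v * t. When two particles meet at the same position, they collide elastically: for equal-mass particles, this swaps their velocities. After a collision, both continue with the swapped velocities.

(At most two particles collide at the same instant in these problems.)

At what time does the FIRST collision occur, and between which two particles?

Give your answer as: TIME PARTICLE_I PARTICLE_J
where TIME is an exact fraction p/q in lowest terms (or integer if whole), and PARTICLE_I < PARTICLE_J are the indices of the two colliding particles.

Answer: 1 1 2

Derivation:
Pair (0,1): pos 14,17 vel -2,-2 -> not approaching (rel speed 0 <= 0)
Pair (1,2): pos 17,19 vel -2,-4 -> gap=2, closing at 2/unit, collide at t=1
Earliest collision: t=1 between 1 and 2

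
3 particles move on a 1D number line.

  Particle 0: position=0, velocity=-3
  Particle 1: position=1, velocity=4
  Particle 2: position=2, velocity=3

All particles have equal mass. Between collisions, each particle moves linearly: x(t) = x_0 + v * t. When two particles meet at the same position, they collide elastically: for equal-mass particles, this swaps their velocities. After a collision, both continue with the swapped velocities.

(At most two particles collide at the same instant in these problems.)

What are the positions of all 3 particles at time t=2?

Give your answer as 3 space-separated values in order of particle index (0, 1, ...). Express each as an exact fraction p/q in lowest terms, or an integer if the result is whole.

Collision at t=1: particles 1 and 2 swap velocities; positions: p0=-3 p1=5 p2=5; velocities now: v0=-3 v1=3 v2=4
Advance to t=2 (no further collisions before then); velocities: v0=-3 v1=3 v2=4; positions = -6 8 9

Answer: -6 8 9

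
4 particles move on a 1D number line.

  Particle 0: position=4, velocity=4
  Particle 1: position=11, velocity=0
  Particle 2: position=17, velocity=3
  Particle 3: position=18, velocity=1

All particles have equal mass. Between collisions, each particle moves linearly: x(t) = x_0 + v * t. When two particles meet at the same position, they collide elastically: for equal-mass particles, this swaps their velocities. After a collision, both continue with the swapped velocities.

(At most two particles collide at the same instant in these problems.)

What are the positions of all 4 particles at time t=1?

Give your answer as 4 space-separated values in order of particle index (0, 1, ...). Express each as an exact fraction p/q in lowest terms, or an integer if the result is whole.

Collision at t=1/2: particles 2 and 3 swap velocities; positions: p0=6 p1=11 p2=37/2 p3=37/2; velocities now: v0=4 v1=0 v2=1 v3=3
Advance to t=1 (no further collisions before then); velocities: v0=4 v1=0 v2=1 v3=3; positions = 8 11 19 20

Answer: 8 11 19 20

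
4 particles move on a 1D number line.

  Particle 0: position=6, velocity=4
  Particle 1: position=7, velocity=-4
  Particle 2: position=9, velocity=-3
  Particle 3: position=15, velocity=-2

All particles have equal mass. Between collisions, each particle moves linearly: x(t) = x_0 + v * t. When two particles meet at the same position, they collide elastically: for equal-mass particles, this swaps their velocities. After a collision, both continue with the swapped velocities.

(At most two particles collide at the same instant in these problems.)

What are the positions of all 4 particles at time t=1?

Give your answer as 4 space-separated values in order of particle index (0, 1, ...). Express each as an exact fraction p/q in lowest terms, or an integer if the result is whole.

Collision at t=1/8: particles 0 and 1 swap velocities; positions: p0=13/2 p1=13/2 p2=69/8 p3=59/4; velocities now: v0=-4 v1=4 v2=-3 v3=-2
Collision at t=3/7: particles 1 and 2 swap velocities; positions: p0=37/7 p1=54/7 p2=54/7 p3=99/7; velocities now: v0=-4 v1=-3 v2=4 v3=-2
Advance to t=1 (no further collisions before then); velocities: v0=-4 v1=-3 v2=4 v3=-2; positions = 3 6 10 13

Answer: 3 6 10 13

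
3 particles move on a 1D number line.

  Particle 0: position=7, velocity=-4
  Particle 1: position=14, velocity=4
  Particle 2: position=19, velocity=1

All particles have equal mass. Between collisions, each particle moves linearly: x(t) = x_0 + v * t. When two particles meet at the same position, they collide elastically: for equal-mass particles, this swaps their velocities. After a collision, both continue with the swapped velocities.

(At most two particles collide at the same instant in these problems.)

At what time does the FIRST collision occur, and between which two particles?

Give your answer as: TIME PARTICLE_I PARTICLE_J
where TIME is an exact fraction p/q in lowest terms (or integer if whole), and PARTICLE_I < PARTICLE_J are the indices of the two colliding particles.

Answer: 5/3 1 2

Derivation:
Pair (0,1): pos 7,14 vel -4,4 -> not approaching (rel speed -8 <= 0)
Pair (1,2): pos 14,19 vel 4,1 -> gap=5, closing at 3/unit, collide at t=5/3
Earliest collision: t=5/3 between 1 and 2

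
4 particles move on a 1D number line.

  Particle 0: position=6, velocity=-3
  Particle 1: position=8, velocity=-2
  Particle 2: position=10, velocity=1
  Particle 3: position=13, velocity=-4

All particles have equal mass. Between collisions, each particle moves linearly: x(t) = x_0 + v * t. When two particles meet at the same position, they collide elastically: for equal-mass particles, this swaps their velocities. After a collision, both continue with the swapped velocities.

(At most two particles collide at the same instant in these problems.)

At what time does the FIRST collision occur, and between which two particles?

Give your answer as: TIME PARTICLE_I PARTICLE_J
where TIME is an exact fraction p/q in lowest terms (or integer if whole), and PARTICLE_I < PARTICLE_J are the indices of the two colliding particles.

Pair (0,1): pos 6,8 vel -3,-2 -> not approaching (rel speed -1 <= 0)
Pair (1,2): pos 8,10 vel -2,1 -> not approaching (rel speed -3 <= 0)
Pair (2,3): pos 10,13 vel 1,-4 -> gap=3, closing at 5/unit, collide at t=3/5
Earliest collision: t=3/5 between 2 and 3

Answer: 3/5 2 3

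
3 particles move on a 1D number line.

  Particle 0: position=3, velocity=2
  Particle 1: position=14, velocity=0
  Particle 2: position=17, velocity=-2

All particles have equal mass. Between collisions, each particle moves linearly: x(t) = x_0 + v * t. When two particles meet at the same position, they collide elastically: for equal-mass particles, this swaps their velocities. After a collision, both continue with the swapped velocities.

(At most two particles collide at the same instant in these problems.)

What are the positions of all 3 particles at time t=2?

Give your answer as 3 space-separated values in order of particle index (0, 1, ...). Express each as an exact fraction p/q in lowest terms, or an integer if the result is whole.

Answer: 7 13 14

Derivation:
Collision at t=3/2: particles 1 and 2 swap velocities; positions: p0=6 p1=14 p2=14; velocities now: v0=2 v1=-2 v2=0
Advance to t=2 (no further collisions before then); velocities: v0=2 v1=-2 v2=0; positions = 7 13 14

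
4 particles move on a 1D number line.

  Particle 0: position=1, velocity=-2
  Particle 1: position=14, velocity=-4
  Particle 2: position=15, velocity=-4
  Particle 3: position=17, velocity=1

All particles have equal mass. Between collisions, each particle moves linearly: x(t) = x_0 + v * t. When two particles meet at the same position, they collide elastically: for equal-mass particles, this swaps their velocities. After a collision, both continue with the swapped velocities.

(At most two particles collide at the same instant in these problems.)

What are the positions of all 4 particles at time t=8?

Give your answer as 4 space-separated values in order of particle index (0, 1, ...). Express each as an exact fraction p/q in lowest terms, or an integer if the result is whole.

Collision at t=13/2: particles 0 and 1 swap velocities; positions: p0=-12 p1=-12 p2=-11 p3=47/2; velocities now: v0=-4 v1=-2 v2=-4 v3=1
Collision at t=7: particles 1 and 2 swap velocities; positions: p0=-14 p1=-13 p2=-13 p3=24; velocities now: v0=-4 v1=-4 v2=-2 v3=1
Advance to t=8 (no further collisions before then); velocities: v0=-4 v1=-4 v2=-2 v3=1; positions = -18 -17 -15 25

Answer: -18 -17 -15 25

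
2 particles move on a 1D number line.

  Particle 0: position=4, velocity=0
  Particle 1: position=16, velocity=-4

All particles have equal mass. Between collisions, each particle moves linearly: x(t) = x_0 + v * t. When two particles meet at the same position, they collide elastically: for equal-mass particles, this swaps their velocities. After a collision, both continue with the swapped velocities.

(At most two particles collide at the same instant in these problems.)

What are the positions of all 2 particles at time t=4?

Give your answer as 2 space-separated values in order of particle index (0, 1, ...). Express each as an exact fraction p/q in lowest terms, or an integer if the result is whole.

Collision at t=3: particles 0 and 1 swap velocities; positions: p0=4 p1=4; velocities now: v0=-4 v1=0
Advance to t=4 (no further collisions before then); velocities: v0=-4 v1=0; positions = 0 4

Answer: 0 4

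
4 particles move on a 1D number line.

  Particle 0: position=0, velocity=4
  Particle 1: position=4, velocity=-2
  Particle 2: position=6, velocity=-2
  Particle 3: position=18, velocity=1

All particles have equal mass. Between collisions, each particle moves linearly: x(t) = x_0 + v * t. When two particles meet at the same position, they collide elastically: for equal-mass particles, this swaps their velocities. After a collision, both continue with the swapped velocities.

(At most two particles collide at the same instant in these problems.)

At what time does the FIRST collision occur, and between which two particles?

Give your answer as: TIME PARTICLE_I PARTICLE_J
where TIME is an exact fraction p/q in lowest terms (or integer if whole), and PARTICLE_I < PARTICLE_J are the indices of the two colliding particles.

Answer: 2/3 0 1

Derivation:
Pair (0,1): pos 0,4 vel 4,-2 -> gap=4, closing at 6/unit, collide at t=2/3
Pair (1,2): pos 4,6 vel -2,-2 -> not approaching (rel speed 0 <= 0)
Pair (2,3): pos 6,18 vel -2,1 -> not approaching (rel speed -3 <= 0)
Earliest collision: t=2/3 between 0 and 1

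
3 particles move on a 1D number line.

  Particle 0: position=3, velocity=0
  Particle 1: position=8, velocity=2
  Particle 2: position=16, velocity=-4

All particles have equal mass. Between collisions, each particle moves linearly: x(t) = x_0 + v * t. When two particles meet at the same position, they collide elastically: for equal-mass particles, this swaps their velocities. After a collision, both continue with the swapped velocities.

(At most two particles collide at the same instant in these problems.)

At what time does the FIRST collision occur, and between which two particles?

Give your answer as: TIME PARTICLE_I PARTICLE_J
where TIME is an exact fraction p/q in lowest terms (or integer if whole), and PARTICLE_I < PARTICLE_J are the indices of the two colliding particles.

Answer: 4/3 1 2

Derivation:
Pair (0,1): pos 3,8 vel 0,2 -> not approaching (rel speed -2 <= 0)
Pair (1,2): pos 8,16 vel 2,-4 -> gap=8, closing at 6/unit, collide at t=4/3
Earliest collision: t=4/3 between 1 and 2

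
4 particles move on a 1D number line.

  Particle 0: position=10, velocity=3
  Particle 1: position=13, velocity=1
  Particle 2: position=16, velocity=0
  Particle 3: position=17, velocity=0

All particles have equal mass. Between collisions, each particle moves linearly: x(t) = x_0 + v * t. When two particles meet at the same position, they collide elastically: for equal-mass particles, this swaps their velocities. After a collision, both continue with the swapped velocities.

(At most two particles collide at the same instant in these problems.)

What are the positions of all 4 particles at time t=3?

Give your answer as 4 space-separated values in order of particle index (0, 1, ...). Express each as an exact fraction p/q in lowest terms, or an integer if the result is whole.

Collision at t=3/2: particles 0 and 1 swap velocities; positions: p0=29/2 p1=29/2 p2=16 p3=17; velocities now: v0=1 v1=3 v2=0 v3=0
Collision at t=2: particles 1 and 2 swap velocities; positions: p0=15 p1=16 p2=16 p3=17; velocities now: v0=1 v1=0 v2=3 v3=0
Collision at t=7/3: particles 2 and 3 swap velocities; positions: p0=46/3 p1=16 p2=17 p3=17; velocities now: v0=1 v1=0 v2=0 v3=3
Collision at t=3: particles 0 and 1 swap velocities; positions: p0=16 p1=16 p2=17 p3=19; velocities now: v0=0 v1=1 v2=0 v3=3
Advance to t=3 (no further collisions before then); velocities: v0=0 v1=1 v2=0 v3=3; positions = 16 16 17 19

Answer: 16 16 17 19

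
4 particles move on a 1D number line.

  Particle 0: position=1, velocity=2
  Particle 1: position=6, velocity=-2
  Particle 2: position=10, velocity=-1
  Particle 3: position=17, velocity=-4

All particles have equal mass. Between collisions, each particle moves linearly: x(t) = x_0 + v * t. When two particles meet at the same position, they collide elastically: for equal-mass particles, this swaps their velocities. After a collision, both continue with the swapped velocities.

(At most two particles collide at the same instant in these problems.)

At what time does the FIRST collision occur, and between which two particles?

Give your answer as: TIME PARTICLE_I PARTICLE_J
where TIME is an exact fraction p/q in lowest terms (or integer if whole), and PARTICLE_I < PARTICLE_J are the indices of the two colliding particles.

Answer: 5/4 0 1

Derivation:
Pair (0,1): pos 1,6 vel 2,-2 -> gap=5, closing at 4/unit, collide at t=5/4
Pair (1,2): pos 6,10 vel -2,-1 -> not approaching (rel speed -1 <= 0)
Pair (2,3): pos 10,17 vel -1,-4 -> gap=7, closing at 3/unit, collide at t=7/3
Earliest collision: t=5/4 between 0 and 1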